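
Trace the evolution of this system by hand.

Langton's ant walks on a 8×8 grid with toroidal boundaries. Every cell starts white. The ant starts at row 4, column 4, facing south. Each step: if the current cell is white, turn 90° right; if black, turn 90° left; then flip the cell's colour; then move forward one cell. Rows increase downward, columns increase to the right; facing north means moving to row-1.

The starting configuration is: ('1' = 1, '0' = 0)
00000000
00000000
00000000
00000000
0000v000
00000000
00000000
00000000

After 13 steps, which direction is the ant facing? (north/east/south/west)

west

0) 00000000
00000000
00000000
00000000
0000v000
00000000
00000000
00000000
1) 00000000
00000000
00000000
00000000
000<1000
00000000
00000000
00000000
2) 00000000
00000000
00000000
000^0000
00011000
00000000
00000000
00000000
3) 00000000
00000000
00000000
0001>000
00011000
00000000
00000000
00000000
4) 00000000
00000000
00000000
00011000
0001v000
00000000
00000000
00000000
5) 00000000
00000000
00000000
00011000
00010>00
00000000
00000000
00000000
6) 00000000
00000000
00000000
00011000
00010100
00000v00
00000000
00000000
7) 00000000
00000000
00000000
00011000
00010100
0000<100
00000000
00000000
8) 00000000
00000000
00000000
00011000
0001^100
00001100
00000000
00000000
9) 00000000
00000000
00000000
00011000
00011>00
00001100
00000000
00000000
10) 00000000
00000000
00000000
00011^00
00011000
00001100
00000000
00000000
11) 00000000
00000000
00000000
000111>0
00011000
00001100
00000000
00000000
12) 00000000
00000000
00000000
00011110
000110v0
00001100
00000000
00000000
13) 00000000
00000000
00000000
00011110
00011<10
00001100
00000000
00000000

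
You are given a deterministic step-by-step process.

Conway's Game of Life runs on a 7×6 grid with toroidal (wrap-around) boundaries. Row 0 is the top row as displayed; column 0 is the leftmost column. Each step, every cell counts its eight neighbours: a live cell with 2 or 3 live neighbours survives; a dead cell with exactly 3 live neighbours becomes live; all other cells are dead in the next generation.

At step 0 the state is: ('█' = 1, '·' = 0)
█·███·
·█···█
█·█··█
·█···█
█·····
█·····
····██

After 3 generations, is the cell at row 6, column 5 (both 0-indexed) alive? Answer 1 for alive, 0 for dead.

[0] █·███·
·█···█
█·█··█
·█···█
█·····
█·····
····██
[1] ████··
······
··█·██
·█···█
██···█
█·····
██··█·
[2] █·██·█
█···██
█···██
·██···
·█···█
······
···█··
[3] ████··
······
···██·
·██·█·
███···
······
··███·

0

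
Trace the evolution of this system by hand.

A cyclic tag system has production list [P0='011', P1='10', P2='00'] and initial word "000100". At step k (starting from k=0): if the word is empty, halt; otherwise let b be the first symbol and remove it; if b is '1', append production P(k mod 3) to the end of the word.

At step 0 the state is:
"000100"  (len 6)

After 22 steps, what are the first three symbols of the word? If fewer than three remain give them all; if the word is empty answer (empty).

k=0  "000100"  (len 6)
k=1  "00100"  (len 5)
k=2  "0100"  (len 4)
k=3  "100"  (len 3)
k=4  "00011"  (len 5)
k=5  "0011"  (len 4)
k=6  "011"  (len 3)
k=7  "11"  (len 2)
k=8  "110"  (len 3)
k=9  "1000"  (len 4)
k=10  "000011"  (len 6)
k=11  "00011"  (len 5)
k=12  "0011"  (len 4)
k=13  "011"  (len 3)
k=14  "11"  (len 2)
k=15  "100"  (len 3)
k=16  "00011"  (len 5)
k=17  "0011"  (len 4)
k=18  "011"  (len 3)
k=19  "11"  (len 2)
k=20  "110"  (len 3)
k=21  "1000"  (len 4)
k=22  "000011"  (len 6)

000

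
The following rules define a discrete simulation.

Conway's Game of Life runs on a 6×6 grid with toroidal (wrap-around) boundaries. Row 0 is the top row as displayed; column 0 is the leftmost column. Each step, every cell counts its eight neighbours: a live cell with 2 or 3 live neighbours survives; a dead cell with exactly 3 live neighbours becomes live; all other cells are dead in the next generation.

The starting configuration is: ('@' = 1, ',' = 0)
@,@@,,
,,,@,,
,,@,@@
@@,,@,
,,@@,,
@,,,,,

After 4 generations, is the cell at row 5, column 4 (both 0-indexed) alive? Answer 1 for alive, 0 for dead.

[0] @,@@,,
,,,@,,
,,@,@@
@@,,@,
,,@@,,
@,,,,,
[1] ,@@@,,
,@,,,@
@@@,@@
@@,,@,
@,@@,@
,,,,,,
[2] @@@,,,
,,,,,@
,,@@@,
,,,,,,
@,@@@@
@,,,@,
[3] @@,,,,
@,,,@@
,,,@@,
,@,,,,
@@,@@,
,,,,@,
[4] @@,,@,
@@,@@,
@,,@@,
@@,,,@
@@@@@@
,,@@@,

1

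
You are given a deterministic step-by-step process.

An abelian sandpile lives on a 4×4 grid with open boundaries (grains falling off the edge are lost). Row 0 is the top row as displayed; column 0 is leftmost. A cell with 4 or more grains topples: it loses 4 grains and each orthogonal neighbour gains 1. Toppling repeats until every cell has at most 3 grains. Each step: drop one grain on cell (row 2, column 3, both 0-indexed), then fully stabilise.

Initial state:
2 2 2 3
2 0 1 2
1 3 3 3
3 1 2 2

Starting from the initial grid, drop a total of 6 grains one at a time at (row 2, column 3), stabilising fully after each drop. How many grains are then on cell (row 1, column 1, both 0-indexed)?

2

t=0: 2 2 2 3
2 0 1 2
1 3 3 3
3 1 2 2
t=1: 2 2 2 3
2 1 2 3
2 0 1 1
3 2 3 3
t=2: 2 2 2 3
2 1 2 3
2 0 1 2
3 2 3 3
t=3: 2 2 2 3
2 1 2 3
2 0 1 3
3 2 3 3
t=4: 2 2 3 0
2 1 3 1
2 0 3 2
3 3 0 1
t=5: 2 2 3 0
2 1 3 1
2 0 3 3
3 3 0 1
t=6: 2 3 0 1
2 2 1 3
2 1 1 1
3 3 1 2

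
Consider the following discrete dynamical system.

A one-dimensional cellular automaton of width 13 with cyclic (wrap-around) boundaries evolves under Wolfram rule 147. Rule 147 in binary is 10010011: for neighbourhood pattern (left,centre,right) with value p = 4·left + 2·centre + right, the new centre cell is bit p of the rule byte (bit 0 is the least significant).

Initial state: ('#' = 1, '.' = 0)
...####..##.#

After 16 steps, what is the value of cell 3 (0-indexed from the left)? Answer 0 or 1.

1

[0] ...####..##.#
[1] ###.##.##....
[2] .#.......####
[3] ..#######.##.
[4] ##.#####....#
[5] #...###.####.
[6] .###.#...##..
[7] #.#...###..##
[8] ...###.#.##.#
[9] ###.#........
[10] .#...########
[11] ..###.######.
[12] ##.#...####.#
[13] #...###.##...
[14] .###.#....###
[15] ..#...####.#.
[16] ##.###.##...#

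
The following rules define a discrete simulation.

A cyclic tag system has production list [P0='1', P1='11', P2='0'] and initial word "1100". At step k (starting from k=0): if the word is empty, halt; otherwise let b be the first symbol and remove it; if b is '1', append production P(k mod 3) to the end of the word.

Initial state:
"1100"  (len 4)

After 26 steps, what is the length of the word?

gen 0: "1100"  (len 4)
gen 1: "1001"  (len 4)
gen 2: "00111"  (len 5)
gen 3: "0111"  (len 4)
gen 4: "111"  (len 3)
gen 5: "1111"  (len 4)
gen 6: "1110"  (len 4)
gen 7: "1101"  (len 4)
gen 8: "10111"  (len 5)
gen 9: "01110"  (len 5)
gen 10: "1110"  (len 4)
gen 11: "11011"  (len 5)
gen 12: "10110"  (len 5)
gen 13: "01101"  (len 5)
gen 14: "1101"  (len 4)
gen 15: "1010"  (len 4)
gen 16: "0101"  (len 4)
gen 17: "101"  (len 3)
gen 18: "010"  (len 3)
gen 19: "10"  (len 2)
gen 20: "011"  (len 3)
gen 21: "11"  (len 2)
gen 22: "11"  (len 2)
gen 23: "111"  (len 3)
gen 24: "110"  (len 3)
gen 25: "101"  (len 3)
gen 26: "0111"  (len 4)

4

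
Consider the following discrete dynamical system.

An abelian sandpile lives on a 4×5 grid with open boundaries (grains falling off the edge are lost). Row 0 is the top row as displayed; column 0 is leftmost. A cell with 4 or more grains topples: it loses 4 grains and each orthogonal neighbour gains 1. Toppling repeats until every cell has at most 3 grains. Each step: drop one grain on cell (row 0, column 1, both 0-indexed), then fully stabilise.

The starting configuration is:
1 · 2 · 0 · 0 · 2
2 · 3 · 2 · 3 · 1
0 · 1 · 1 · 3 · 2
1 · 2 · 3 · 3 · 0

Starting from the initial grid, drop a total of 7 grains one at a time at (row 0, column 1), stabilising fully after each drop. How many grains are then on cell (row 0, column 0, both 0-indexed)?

t=0: 1 · 2 · 0 · 0 · 2
2 · 3 · 2 · 3 · 1
0 · 1 · 1 · 3 · 2
1 · 2 · 3 · 3 · 0
t=1: 1 · 3 · 0 · 0 · 2
2 · 3 · 2 · 3 · 1
0 · 1 · 1 · 3 · 2
1 · 2 · 3 · 3 · 0
t=2: 2 · 1 · 1 · 0 · 2
3 · 0 · 3 · 3 · 1
0 · 2 · 1 · 3 · 2
1 · 2 · 3 · 3 · 0
t=3: 2 · 2 · 1 · 0 · 2
3 · 0 · 3 · 3 · 1
0 · 2 · 1 · 3 · 2
1 · 2 · 3 · 3 · 0
t=4: 2 · 3 · 1 · 0 · 2
3 · 0 · 3 · 3 · 1
0 · 2 · 1 · 3 · 2
1 · 2 · 3 · 3 · 0
t=5: 3 · 0 · 2 · 0 · 2
3 · 1 · 3 · 3 · 1
0 · 2 · 1 · 3 · 2
1 · 2 · 3 · 3 · 0
t=6: 3 · 1 · 2 · 0 · 2
3 · 1 · 3 · 3 · 1
0 · 2 · 1 · 3 · 2
1 · 2 · 3 · 3 · 0
t=7: 3 · 2 · 2 · 0 · 2
3 · 1 · 3 · 3 · 1
0 · 2 · 1 · 3 · 2
1 · 2 · 3 · 3 · 0

3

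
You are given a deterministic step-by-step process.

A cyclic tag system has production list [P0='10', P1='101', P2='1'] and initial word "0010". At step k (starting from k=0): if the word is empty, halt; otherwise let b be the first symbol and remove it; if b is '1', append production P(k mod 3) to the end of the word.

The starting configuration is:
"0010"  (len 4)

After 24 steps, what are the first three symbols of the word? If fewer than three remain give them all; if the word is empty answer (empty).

step 0: "0010"  (len 4)
step 1: "010"  (len 3)
step 2: "10"  (len 2)
step 3: "01"  (len 2)
step 4: "1"  (len 1)
step 5: "101"  (len 3)
step 6: "011"  (len 3)
step 7: "11"  (len 2)
step 8: "1101"  (len 4)
step 9: "1011"  (len 4)
step 10: "01110"  (len 5)
step 11: "1110"  (len 4)
step 12: "1101"  (len 4)
step 13: "10110"  (len 5)
step 14: "0110101"  (len 7)
step 15: "110101"  (len 6)
step 16: "1010110"  (len 7)
step 17: "010110101"  (len 9)
step 18: "10110101"  (len 8)
step 19: "011010110"  (len 9)
step 20: "11010110"  (len 8)
step 21: "10101101"  (len 8)
step 22: "010110110"  (len 9)
step 23: "10110110"  (len 8)
step 24: "01101101"  (len 8)

011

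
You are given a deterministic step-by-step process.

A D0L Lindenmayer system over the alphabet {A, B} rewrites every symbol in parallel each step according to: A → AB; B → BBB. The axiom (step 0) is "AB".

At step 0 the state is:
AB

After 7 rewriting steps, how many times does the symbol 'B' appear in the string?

gen 0: AB
gen 1: ABBBB
gen 2: ABBBBBBBBBBBBB
gen 3: ABBBBBBBBBBBBBBBBBBBBBBBBBBBBBBBBBBBBBBBB
gen 4: ABBBBBBBBBBBBBBBBBBBBBBBBBBBBBBBBBBBBBBBBBBBBBBBBBBBBBBBBB…BBBBBBBBBBBBBBBBBBBBBBBBBBBBBBBBBBBBBBBBBBBBBBBBBBBBBBBBBB  (len 122)
gen 5: ABBBBBBBBBBBBBBBBBBBBBBBBBBBBBBBBBBBBBBBBBBBBBBBBBBBBBBBBB…BBBBBBBBBBBBBBBBBBBBBBBBBBBBBBBBBBBBBBBBBBBBBBBBBBBBBBBBBB  (len 365)
gen 6: ABBBBBBBBBBBBBBBBBBBBBBBBBBBBBBBBBBBBBBBBBBBBBBBBBBBBBBBBB…BBBBBBBBBBBBBBBBBBBBBBBBBBBBBBBBBBBBBBBBBBBBBBBBBBBBBBBBBB  (len 1094)
gen 7: ABBBBBBBBBBBBBBBBBBBBBBBBBBBBBBBBBBBBBBBBBBBBBBBBBBBBBBBBB…BBBBBBBBBBBBBBBBBBBBBBBBBBBBBBBBBBBBBBBBBBBBBBBBBBBBBBBBBB  (len 3281)

3280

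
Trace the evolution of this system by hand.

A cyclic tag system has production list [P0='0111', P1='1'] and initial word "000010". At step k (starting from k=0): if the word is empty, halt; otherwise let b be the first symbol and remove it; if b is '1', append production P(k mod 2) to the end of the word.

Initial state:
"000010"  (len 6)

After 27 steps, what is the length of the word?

23

k=0  "000010"  (len 6)
k=1  "00010"  (len 5)
k=2  "0010"  (len 4)
k=3  "010"  (len 3)
k=4  "10"  (len 2)
k=5  "00111"  (len 5)
k=6  "0111"  (len 4)
k=7  "111"  (len 3)
k=8  "111"  (len 3)
k=9  "110111"  (len 6)
k=10  "101111"  (len 6)
k=11  "011110111"  (len 9)
k=12  "11110111"  (len 8)
k=13  "11101110111"  (len 11)
k=14  "11011101111"  (len 11)
k=15  "10111011110111"  (len 14)
k=16  "01110111101111"  (len 14)
k=17  "1110111101111"  (len 13)
k=18  "1101111011111"  (len 13)
k=19  "1011110111110111"  (len 16)
k=20  "0111101111101111"  (len 16)
k=21  "111101111101111"  (len 15)
k=22  "111011111011111"  (len 15)
k=23  "110111110111110111"  (len 18)
k=24  "101111101111101111"  (len 18)
k=25  "011111011111011110111"  (len 21)
k=26  "11111011111011110111"  (len 20)
k=27  "11110111110111101110111"  (len 23)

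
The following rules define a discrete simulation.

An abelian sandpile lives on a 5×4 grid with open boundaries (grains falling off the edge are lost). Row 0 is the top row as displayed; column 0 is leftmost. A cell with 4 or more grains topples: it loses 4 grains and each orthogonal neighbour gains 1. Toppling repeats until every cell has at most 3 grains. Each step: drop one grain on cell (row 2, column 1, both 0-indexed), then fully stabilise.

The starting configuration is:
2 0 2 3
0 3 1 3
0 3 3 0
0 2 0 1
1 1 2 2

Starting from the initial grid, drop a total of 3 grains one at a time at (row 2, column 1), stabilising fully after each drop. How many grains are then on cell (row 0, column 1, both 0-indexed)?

gen 0: 2 0 2 3
0 3 1 3
0 3 3 0
0 2 0 1
1 1 2 2
gen 1: 2 1 2 3
1 0 3 3
1 2 0 1
0 3 1 1
1 1 2 2
gen 2: 2 1 2 3
1 0 3 3
1 3 0 1
0 3 1 1
1 1 2 2
gen 3: 2 1 2 3
1 1 3 3
2 1 1 1
1 0 2 1
1 2 2 2

1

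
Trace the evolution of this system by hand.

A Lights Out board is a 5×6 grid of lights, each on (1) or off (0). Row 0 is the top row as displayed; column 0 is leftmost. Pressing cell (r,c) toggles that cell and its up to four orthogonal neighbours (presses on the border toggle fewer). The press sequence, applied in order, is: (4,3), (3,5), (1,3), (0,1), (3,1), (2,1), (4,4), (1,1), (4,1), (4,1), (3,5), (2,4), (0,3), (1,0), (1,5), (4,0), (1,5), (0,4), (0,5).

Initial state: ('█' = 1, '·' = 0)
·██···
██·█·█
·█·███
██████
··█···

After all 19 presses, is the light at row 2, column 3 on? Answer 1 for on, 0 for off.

1

0) ·██···
██·█·█
·█·███
██████
··█···
1) ·██···
██·█·█
·█·███
███·██
···██·
2) ·██···
██·█·█
·█·██·
███···
···███
3) ·███··
███·██
·█··█·
███···
···███
4) █··█··
█·█·██
·█··█·
███···
···███
5) █··█··
█·█·██
····█·
······
·█·███
6) █··█··
███·██
███·█·
·█····
·█·███
7) █··█··
███·██
███·█·
·█··█·
·█····
8) ██·█··
····██
█·█·█·
·█··█·
·█····
9) ██·█··
····██
█·█·█·
····█·
█·█···
10) ██·█··
····██
█·█·█·
·█··█·
·█····
11) ██·█··
····██
█·█·██
·█···█
·█···█
12) ██·█··
·····█
█·██··
·█··██
·█···█
13) ███·█·
···█·█
█·██··
·█··██
·█···█
14) ·██·█·
██·█·█
··██··
·█··██
·█···█
15) ·██·██
██·██·
··██·█
·█··██
·█···█
16) ·██·██
██·██·
··██·█
██··██
█····█
17) ·██·█·
██·█·█
··██··
██··██
█····█
18) ·███·█
██·███
··██··
██··██
█····█
19) ·████·
██·██·
··██··
██··██
█····█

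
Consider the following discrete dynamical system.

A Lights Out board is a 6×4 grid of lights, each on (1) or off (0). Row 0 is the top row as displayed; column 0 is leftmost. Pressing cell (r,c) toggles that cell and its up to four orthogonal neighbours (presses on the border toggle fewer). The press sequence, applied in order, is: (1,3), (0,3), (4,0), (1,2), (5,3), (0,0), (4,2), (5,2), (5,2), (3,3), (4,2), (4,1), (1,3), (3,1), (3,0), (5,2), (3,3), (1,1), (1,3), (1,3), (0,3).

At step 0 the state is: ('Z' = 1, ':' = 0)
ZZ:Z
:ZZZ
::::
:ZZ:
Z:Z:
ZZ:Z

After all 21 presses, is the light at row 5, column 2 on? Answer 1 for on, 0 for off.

step 0: ZZ:Z
:ZZZ
::::
:ZZ:
Z:Z:
ZZ:Z
step 1: ZZ::
:Z::
:::Z
:ZZ:
Z:Z:
ZZ:Z
step 2: ZZZZ
:Z:Z
:::Z
:ZZ:
Z:Z:
ZZ:Z
step 3: ZZZZ
:Z:Z
:::Z
ZZZ:
:ZZ:
:Z:Z
step 4: ZZ:Z
::Z:
::ZZ
ZZZ:
:ZZ:
:Z:Z
step 5: ZZ:Z
::Z:
::ZZ
ZZZ:
:ZZZ
:ZZ:
step 6: :::Z
Z:Z:
::ZZ
ZZZ:
:ZZZ
:ZZ:
step 7: :::Z
Z:Z:
::ZZ
ZZ::
::::
:Z::
step 8: :::Z
Z:Z:
::ZZ
ZZ::
::Z:
::ZZ
step 9: :::Z
Z:Z:
::ZZ
ZZ::
::::
:Z::
step 10: :::Z
Z:Z:
::Z:
ZZZZ
:::Z
:Z::
step 11: :::Z
Z:Z:
::Z:
ZZ:Z
:ZZ:
:ZZ:
step 12: :::Z
Z:Z:
::Z:
Z::Z
Z:::
::Z:
step 13: ::::
Z::Z
::ZZ
Z::Z
Z:::
::Z:
step 14: ::::
Z::Z
:ZZZ
:ZZZ
ZZ::
::Z:
step 15: ::::
Z::Z
ZZZZ
Z:ZZ
:Z::
::Z:
step 16: ::::
Z::Z
ZZZZ
Z:ZZ
:ZZ:
:Z:Z
step 17: ::::
Z::Z
ZZZ:
Z:::
:ZZZ
:Z:Z
step 18: :Z::
:ZZZ
Z:Z:
Z:::
:ZZZ
:Z:Z
step 19: :Z:Z
:Z::
Z:ZZ
Z:::
:ZZZ
:Z:Z
step 20: :Z::
:ZZZ
Z:Z:
Z:::
:ZZZ
:Z:Z
step 21: :ZZZ
:ZZ:
Z:Z:
Z:::
:ZZZ
:Z:Z

0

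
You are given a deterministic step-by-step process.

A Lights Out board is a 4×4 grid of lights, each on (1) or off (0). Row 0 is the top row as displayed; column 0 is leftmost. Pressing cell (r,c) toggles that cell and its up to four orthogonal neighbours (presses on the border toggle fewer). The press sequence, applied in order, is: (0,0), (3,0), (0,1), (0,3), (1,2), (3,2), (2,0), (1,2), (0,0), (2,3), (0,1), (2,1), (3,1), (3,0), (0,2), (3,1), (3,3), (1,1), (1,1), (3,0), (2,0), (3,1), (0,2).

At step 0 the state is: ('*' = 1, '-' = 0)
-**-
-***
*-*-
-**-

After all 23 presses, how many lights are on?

step 0: -**-
-***
*-*-
-**-
step 1: *-*-
****
*-*-
-**-
step 2: *-*-
****
--*-
*-*-
step 3: -*--
*-**
--*-
*-*-
step 4: -***
*-*-
--*-
*-*-
step 5: -*-*
**-*
----
*-*-
step 6: -*-*
**-*
--*-
**-*
step 7: -*-*
-*-*
***-
-*-*
step 8: -***
--*-
**--
-*-*
step 9: *-**
*-*-
**--
-*-*
step 10: *-**
*-**
****
-*--
step 11: -*-*
****
****
-*--
step 12: -*-*
*-**
---*
----
step 13: -*-*
*-**
-*-*
***-
step 14: -*-*
*-**
**-*
--*-
step 15: --*-
*--*
**-*
--*-
step 16: --*-
*--*
*--*
**--
step 17: --*-
*--*
*---
****
step 18: -**-
-***
**--
****
step 19: --*-
*--*
*---
****
step 20: --*-
*--*
----
--**
step 21: --*-
---*
**--
*-**
step 22: --*-
---*
*---
-*-*
step 23: -*-*
--**
*---
-*-*

7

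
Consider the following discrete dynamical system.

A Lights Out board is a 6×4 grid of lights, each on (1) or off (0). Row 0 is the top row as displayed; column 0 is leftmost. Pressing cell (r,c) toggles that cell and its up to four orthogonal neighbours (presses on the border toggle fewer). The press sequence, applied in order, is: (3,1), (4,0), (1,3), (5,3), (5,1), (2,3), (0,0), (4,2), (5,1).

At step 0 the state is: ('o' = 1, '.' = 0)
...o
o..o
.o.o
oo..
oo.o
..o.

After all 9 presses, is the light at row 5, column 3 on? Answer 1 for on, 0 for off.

gen 0: ...o
o..o
.o.o
oo..
oo.o
..o.
gen 1: ...o
o..o
...o
..o.
o..o
..o.
gen 2: ...o
o..o
...o
o.o.
.o.o
o.o.
gen 3: ....
o.o.
....
o.o.
.o.o
o.o.
gen 4: ....
o.o.
....
o.o.
.o..
o..o
gen 5: ....
o.o.
....
o.o.
....
.ooo
gen 6: ....
o.oo
..oo
o.oo
....
.ooo
gen 7: oo..
..oo
..oo
o.oo
....
.ooo
gen 8: oo..
..oo
..oo
o..o
.ooo
.o.o
gen 9: oo..
..oo
..oo
o..o
..oo
o.oo

1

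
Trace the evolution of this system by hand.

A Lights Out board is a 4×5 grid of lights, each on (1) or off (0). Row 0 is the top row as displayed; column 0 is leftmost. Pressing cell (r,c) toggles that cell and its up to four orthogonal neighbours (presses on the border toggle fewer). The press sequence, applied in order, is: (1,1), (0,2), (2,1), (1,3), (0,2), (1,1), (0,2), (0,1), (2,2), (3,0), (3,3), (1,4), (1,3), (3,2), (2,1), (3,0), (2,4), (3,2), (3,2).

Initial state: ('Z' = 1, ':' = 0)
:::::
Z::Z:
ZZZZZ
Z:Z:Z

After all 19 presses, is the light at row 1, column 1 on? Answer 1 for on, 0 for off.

1

t=0: :::::
Z::Z:
ZZZZZ
Z:Z:Z
t=1: :Z:::
:ZZZ:
Z:ZZZ
Z:Z:Z
t=2: ::ZZ:
:Z:Z:
Z:ZZZ
Z:Z:Z
t=3: ::ZZ:
:::Z:
:Z:ZZ
ZZZ:Z
t=4: ::Z::
::Z:Z
:Z::Z
ZZZ:Z
t=5: :Z:Z:
::::Z
:Z::Z
ZZZ:Z
t=6: :::Z:
ZZZ:Z
::::Z
ZZZ:Z
t=7: :ZZ::
ZZ::Z
::::Z
ZZZ:Z
t=8: Z::::
Z:::Z
::::Z
ZZZ:Z
t=9: Z::::
Z:Z:Z
:ZZZZ
ZZ::Z
t=10: Z::::
Z:Z:Z
ZZZZZ
::::Z
t=11: Z::::
Z:Z:Z
ZZZ:Z
::ZZ:
t=12: Z:::Z
Z:ZZ:
ZZZ::
::ZZ:
t=13: Z::ZZ
Z:::Z
ZZZZ:
::ZZ:
t=14: Z::ZZ
Z:::Z
ZZ:Z:
:Z:::
t=15: Z::ZZ
ZZ::Z
::ZZ:
:::::
t=16: Z::ZZ
ZZ::Z
Z:ZZ:
ZZ:::
t=17: Z::ZZ
ZZ:::
Z:Z:Z
ZZ::Z
t=18: Z::ZZ
ZZ:::
Z:::Z
Z:ZZZ
t=19: Z::ZZ
ZZ:::
Z:Z:Z
ZZ::Z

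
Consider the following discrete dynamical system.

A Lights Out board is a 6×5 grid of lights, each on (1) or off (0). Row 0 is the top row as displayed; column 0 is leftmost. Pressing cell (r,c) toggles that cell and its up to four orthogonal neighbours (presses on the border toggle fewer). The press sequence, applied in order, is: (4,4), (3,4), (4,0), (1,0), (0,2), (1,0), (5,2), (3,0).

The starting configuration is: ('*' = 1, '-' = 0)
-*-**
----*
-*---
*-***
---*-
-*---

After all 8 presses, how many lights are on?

17

step 0: -*-**
----*
-*---
*-***
---*-
-*---
step 1: -*-**
----*
-*---
*-**-
----*
-*--*
step 2: -*-**
----*
-*--*
*-*-*
-----
-*--*
step 3: -*-**
----*
-*--*
--*-*
**---
**--*
step 4: **-**
**--*
**--*
--*-*
**---
**--*
step 5: *-*-*
***-*
**--*
--*-*
**---
**--*
step 6: --*-*
--*-*
-*--*
--*-*
**---
**--*
step 7: --*-*
--*-*
-*--*
--*-*
***--
*-***
step 8: --*-*
--*-*
**--*
***-*
-**--
*-***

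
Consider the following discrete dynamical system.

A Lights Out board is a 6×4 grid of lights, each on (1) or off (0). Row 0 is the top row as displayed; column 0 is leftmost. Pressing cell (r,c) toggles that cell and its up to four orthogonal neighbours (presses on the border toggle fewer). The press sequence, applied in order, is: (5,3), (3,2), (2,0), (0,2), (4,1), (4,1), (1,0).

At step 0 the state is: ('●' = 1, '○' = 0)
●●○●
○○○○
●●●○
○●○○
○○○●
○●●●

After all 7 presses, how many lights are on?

9

0) ●●○●
○○○○
●●●○
○●○○
○○○●
○●●●
1) ●●○●
○○○○
●●●○
○●○○
○○○○
○●○○
2) ●●○●
○○○○
●●○○
○○●●
○○●○
○●○○
3) ●●○●
●○○○
○○○○
●○●●
○○●○
○●○○
4) ●○●○
●○●○
○○○○
●○●●
○○●○
○●○○
5) ●○●○
●○●○
○○○○
●●●●
●●○○
○○○○
6) ●○●○
●○●○
○○○○
●○●●
○○●○
○●○○
7) ○○●○
○●●○
●○○○
●○●●
○○●○
○●○○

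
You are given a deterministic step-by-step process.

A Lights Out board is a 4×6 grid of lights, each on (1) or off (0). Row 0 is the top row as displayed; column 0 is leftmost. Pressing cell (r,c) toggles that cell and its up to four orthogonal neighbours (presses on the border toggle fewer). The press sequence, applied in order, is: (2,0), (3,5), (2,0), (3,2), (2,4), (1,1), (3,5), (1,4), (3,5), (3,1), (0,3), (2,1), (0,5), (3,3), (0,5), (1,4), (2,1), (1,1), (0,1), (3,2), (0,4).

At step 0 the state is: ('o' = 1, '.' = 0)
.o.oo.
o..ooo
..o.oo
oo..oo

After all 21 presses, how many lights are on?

[0] .o.oo.
o..ooo
..o.oo
oo..oo
[1] .o.oo.
...ooo
ooo.oo
.o..oo
[2] .o.oo.
...ooo
ooo.o.
.o....
[3] .o.oo.
o..ooo
..o.o.
oo....
[4] .o.oo.
o..ooo
....o.
o.oo..
[5] .o.oo.
o..o.o
...o.o
o.ooo.
[6] ...oo.
.ooo.o
.o.o.o
o.ooo.
[7] ...oo.
.ooo.o
.o.o..
o.oo.o
[8] ...o..
.oo.o.
.o.oo.
o.oo.o
[9] ...o..
.oo.o.
.o.ooo
o.ooo.
[10] ...o..
.oo.o.
...ooo
.o.oo.
[11] ..o.o.
.oooo.
...ooo
.o.oo.
[12] ..o.o.
..ooo.
oooooo
...oo.
[13] ..o..o
..oooo
oooooo
...oo.
[14] ..o..o
..oooo
ooo.oo
..o...
[15] ..o.o.
..ooo.
ooo.oo
..o...
[16] ..o...
..o..o
ooo..o
..o...
[17] ..o...
.oo..o
.....o
.oo...
[18] .oo...
o....o
.o...o
.oo...
[19] o.....
oo...o
.o...o
.oo...
[20] o.....
oo...o
.oo..o
...o..
[21] o..ooo
oo..oo
.oo..o
...o..

12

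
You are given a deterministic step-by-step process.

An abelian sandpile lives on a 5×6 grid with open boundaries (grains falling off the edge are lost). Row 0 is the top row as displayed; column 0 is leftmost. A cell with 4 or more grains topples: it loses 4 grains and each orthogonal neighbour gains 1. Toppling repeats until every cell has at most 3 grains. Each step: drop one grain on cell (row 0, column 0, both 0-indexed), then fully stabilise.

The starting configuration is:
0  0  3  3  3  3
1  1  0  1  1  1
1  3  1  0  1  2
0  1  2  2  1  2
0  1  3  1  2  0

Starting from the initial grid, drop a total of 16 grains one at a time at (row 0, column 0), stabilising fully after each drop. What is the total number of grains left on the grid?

0) 0  0  3  3  3  3
1  1  0  1  1  1
1  3  1  0  1  2
0  1  2  2  1  2
0  1  3  1  2  0
1) 1  0  3  3  3  3
1  1  0  1  1  1
1  3  1  0  1  2
0  1  2  2  1  2
0  1  3  1  2  0
2) 2  0  3  3  3  3
1  1  0  1  1  1
1  3  1  0  1  2
0  1  2  2  1  2
0  1  3  1  2  0
3) 3  0  3  3  3  3
1  1  0  1  1  1
1  3  1  0  1  2
0  1  2  2  1  2
0  1  3  1  2  0
4) 0  1  3  3  3  3
2  1  0  1  1  1
1  3  1  0  1  2
0  1  2  2  1  2
0  1  3  1  2  0
5) 1  1  3  3  3  3
2  1  0  1  1  1
1  3  1  0  1  2
0  1  2  2  1  2
0  1  3  1  2  0
6) 2  1  3  3  3  3
2  1  0  1  1  1
1  3  1  0  1  2
0  1  2  2  1  2
0  1  3  1  2  0
7) 3  1  3  3  3  3
2  1  0  1  1  1
1  3  1  0  1  2
0  1  2  2  1  2
0  1  3  1  2  0
8) 0  2  3  3  3  3
3  1  0  1  1  1
1  3  1  0  1  2
0  1  2  2  1  2
0  1  3  1  2  0
9) 1  2  3  3  3  3
3  1  0  1  1  1
1  3  1  0  1  2
0  1  2  2  1  2
0  1  3  1  2  0
10) 2  2  3  3  3  3
3  1  0  1  1  1
1  3  1  0  1  2
0  1  2  2  1  2
0  1  3  1  2  0
11) 3  2  3  3  3  3
3  1  0  1  1  1
1  3  1  0  1  2
0  1  2  2  1  2
0  1  3  1  2  0
12) 1  3  3  3  3  3
0  2  0  1  1  1
2  3  1  0  1  2
0  1  2  2  1  2
0  1  3  1  2  0
13) 2  3  3  3  3  3
0  2  0  1  1  1
2  3  1  0  1  2
0  1  2  2  1  2
0  1  3  1  2  0
14) 3  3  3  3  3  3
0  2  0  1  1  1
2  3  1  0  1  2
0  1  2  2  1  2
0  1  3  1  2  0
15) 1  1  1  1  1  0
1  3  1  2  2  2
2  3  1  0  1  2
0  1  2  2  1  2
0  1  3  1  2  0
16) 2  1  1  1  1  0
1  3  1  2  2  2
2  3  1  0  1  2
0  1  2  2  1  2
0  1  3  1  2  0

41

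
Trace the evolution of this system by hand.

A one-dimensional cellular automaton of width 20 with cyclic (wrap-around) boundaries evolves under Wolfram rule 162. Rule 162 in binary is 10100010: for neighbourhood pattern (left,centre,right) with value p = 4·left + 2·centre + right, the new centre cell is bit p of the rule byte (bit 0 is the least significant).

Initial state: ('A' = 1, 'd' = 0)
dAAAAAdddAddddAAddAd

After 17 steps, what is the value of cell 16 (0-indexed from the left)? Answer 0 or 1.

0

0) dAAAAAdddAddddAAddAd
1) AdAAAdddAddddAdddAdd
2) dAdAdddAddddAdddAddA
3) AdAdddAddddAdddAddAd
4) dAdddAddddAdddAddAdA
5) AdddAddddAdddAddAdAd
6) dddAddddAdddAddAdAdA
7) ddAddddAdddAddAdAdAd
8) dAddddAdddAddAdAdAdd
9) AddddAdddAddAdAdAddd
10) ddddAdddAddAdAdAdddA
11) dddAdddAddAdAdAdddAd
12) ddAdddAddAdAdAdddAdd
13) dAdddAddAdAdAdddAddd
14) AdddAddAdAdAdddAdddd
15) dddAddAdAdAdddAddddA
16) ddAddAdAdAdddAddddAd
17) dAddAdAdAdddAddddAdd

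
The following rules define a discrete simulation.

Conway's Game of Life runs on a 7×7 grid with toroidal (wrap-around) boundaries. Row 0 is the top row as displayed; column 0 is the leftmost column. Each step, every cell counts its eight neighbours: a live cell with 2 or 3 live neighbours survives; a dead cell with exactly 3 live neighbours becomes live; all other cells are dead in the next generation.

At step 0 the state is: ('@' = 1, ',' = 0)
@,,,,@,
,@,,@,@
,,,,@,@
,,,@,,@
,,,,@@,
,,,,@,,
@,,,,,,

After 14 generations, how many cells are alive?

6

gen 0: @,,,,@,
,@,,@,@
,,,,@,@
,,,@,,@
,,,,@@,
,,,,@,,
@,,,,,,
gen 1: @@,,,@,
,,,,@,@
,,,@@,@
,,,@,,@
,,,@@@,
,,,,@@,
,,,,,,@
gen 2: @,,,,@,
,,,@@,@
@,,@@,@
,,@,,,@
,,,@,,@
,,,@,,@
@,,,@,@
gen 3: @,,@,,,
,,,@,,,
@,@,@,@
,,@,@,@
@,@@,@@
,,,@@,@
@,,,@,,
gen 4: ,,,@@,,
@@@@@,@
@@@,@,@
,,@,@,,
@@@,,,,
,@@,,,,
@,,,@@@
gen 5: ,,,,,,,
,,,,,,@
,,,,@,@
,,,,,@@
@,,,,,,
,,@@,@,
@@@,@@@
gen 6: ,@,,,,,
,,,,,@,
@,,,,,@
@,,,,@@
,,,,@@,
,,@@,@,
@@@,@@@
gen 7: ,@@,@,,
@,,,,,@
@,,,,,,
@,,,@,,
,,,@,,,
@,@,,,,
@,,,@@@
gen 8: ,@,@@,,
@,,,,,@
@@,,,,,
,,,,,,,
,@,@,,,
@@,@@@,
@,@,@@@
gen 9: ,@@@@,,
,,@,,,@
@@,,,,@
@@@,,,,
@@,@,,,
,,,,,,,
,,,,,,,
gen 10: ,@@@,,,
,,,,,@@
,,,,,,@
,,,,,,,
@,,,,,,
,,,,,,,
,,@@,,,
gen 11: ,@,@@,,
@,@,,@@
,,,,,@@
,,,,,,,
,,,,,,,
,,,,,,,
,@,@,,,
gen 12: ,@,@@@@
@@@@,,,
@,,,,@,
,,,,,,,
,,,,,,,
,,,,,,,
,,,@@,,
gen 13: ,@,,,@@
,,,@,,,
@,@,,,@
,,,,,,,
,,,,,,,
,,,,,,,
,,@@,,,
gen 14: ,,,@@,,
,@@,,@,
,,,,,,,
,,,,,,,
,,,,,,,
,,,,,,,
,,@,,,,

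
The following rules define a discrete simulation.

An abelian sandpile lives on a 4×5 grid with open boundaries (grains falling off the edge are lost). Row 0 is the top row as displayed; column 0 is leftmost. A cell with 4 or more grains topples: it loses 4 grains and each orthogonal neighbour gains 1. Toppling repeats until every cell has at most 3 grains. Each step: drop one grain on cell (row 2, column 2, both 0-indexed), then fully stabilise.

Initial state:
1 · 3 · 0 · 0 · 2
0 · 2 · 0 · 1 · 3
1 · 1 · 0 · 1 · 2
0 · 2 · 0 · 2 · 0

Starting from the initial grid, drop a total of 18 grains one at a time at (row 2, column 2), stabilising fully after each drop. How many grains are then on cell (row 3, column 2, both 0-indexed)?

k=0  1 · 3 · 0 · 0 · 2
0 · 2 · 0 · 1 · 3
1 · 1 · 0 · 1 · 2
0 · 2 · 0 · 2 · 0
k=1  1 · 3 · 0 · 0 · 2
0 · 2 · 0 · 1 · 3
1 · 1 · 1 · 1 · 2
0 · 2 · 0 · 2 · 0
k=2  1 · 3 · 0 · 0 · 2
0 · 2 · 0 · 1 · 3
1 · 1 · 2 · 1 · 2
0 · 2 · 0 · 2 · 0
k=3  1 · 3 · 0 · 0 · 2
0 · 2 · 0 · 1 · 3
1 · 1 · 3 · 1 · 2
0 · 2 · 0 · 2 · 0
k=4  1 · 3 · 0 · 0 · 2
0 · 2 · 1 · 1 · 3
1 · 2 · 0 · 2 · 2
0 · 2 · 1 · 2 · 0
k=5  1 · 3 · 0 · 0 · 2
0 · 2 · 1 · 1 · 3
1 · 2 · 1 · 2 · 2
0 · 2 · 1 · 2 · 0
k=6  1 · 3 · 0 · 0 · 2
0 · 2 · 1 · 1 · 3
1 · 2 · 2 · 2 · 2
0 · 2 · 1 · 2 · 0
k=7  1 · 3 · 0 · 0 · 2
0 · 2 · 1 · 1 · 3
1 · 2 · 3 · 2 · 2
0 · 2 · 1 · 2 · 0
k=8  1 · 3 · 0 · 0 · 2
0 · 2 · 2 · 1 · 3
1 · 3 · 0 · 3 · 2
0 · 2 · 2 · 2 · 0
k=9  1 · 3 · 0 · 0 · 2
0 · 2 · 2 · 1 · 3
1 · 3 · 1 · 3 · 2
0 · 2 · 2 · 2 · 0
k=10  1 · 3 · 0 · 0 · 2
0 · 2 · 2 · 1 · 3
1 · 3 · 2 · 3 · 2
0 · 2 · 2 · 2 · 0
k=11  1 · 3 · 0 · 0 · 2
0 · 2 · 2 · 1 · 3
1 · 3 · 3 · 3 · 2
0 · 2 · 2 · 2 · 0
k=12  1 · 3 · 0 · 0 · 2
0 · 3 · 3 · 2 · 3
2 · 0 · 2 · 0 · 3
0 · 3 · 3 · 3 · 0
k=13  1 · 3 · 0 · 0 · 2
0 · 3 · 3 · 2 · 3
2 · 0 · 3 · 0 · 3
0 · 3 · 3 · 3 · 0
k=14  2 · 0 · 2 · 0 · 2
1 · 1 · 1 · 3 · 3
2 · 3 · 2 · 2 · 3
1 · 0 · 2 · 0 · 1
k=15  2 · 0 · 2 · 0 · 2
1 · 1 · 1 · 3 · 3
2 · 3 · 3 · 2 · 3
1 · 0 · 2 · 0 · 1
k=16  2 · 0 · 2 · 0 · 2
1 · 2 · 2 · 3 · 3
3 · 0 · 1 · 3 · 3
1 · 1 · 3 · 0 · 1
k=17  2 · 0 · 2 · 0 · 2
1 · 2 · 2 · 3 · 3
3 · 0 · 2 · 3 · 3
1 · 1 · 3 · 0 · 1
k=18  2 · 0 · 2 · 0 · 2
1 · 2 · 2 · 3 · 3
3 · 0 · 3 · 3 · 3
1 · 1 · 3 · 0 · 1

3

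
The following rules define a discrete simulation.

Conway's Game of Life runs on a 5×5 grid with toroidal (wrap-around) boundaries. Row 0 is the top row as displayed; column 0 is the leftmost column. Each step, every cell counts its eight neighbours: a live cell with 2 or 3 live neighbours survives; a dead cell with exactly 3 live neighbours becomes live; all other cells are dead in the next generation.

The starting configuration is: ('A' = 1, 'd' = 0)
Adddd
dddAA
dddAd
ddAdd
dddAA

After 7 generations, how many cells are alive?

t=0: Adddd
dddAA
dddAd
ddAdd
dddAA
t=1: Adddd
dddAA
ddAAA
ddAdA
dddAA
t=2: Adddd
AdAdd
AdAdd
AdAdd
AddAA
t=3: AddAd
AdddA
AdAAA
AdAdd
AddAd
t=4: AAdAd
ddAdd
ddAdd
AdAdd
AdAAd
t=5: AddAd
ddAAd
ddAAd
ddAdA
AddAd
t=6: dAdAd
dAddd
dAddA
dAAdA
AAAAd
t=7: dddAA
dAddd
dAdAd
ddddA
ddddd

6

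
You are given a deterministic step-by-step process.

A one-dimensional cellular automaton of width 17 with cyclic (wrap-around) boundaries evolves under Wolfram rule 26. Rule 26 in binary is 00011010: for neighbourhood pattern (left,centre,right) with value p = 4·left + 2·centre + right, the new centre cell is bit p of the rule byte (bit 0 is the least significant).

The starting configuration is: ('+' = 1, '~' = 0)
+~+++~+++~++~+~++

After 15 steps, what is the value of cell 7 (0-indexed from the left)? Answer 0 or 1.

gen 0: +~+++~+++~++~+~++
gen 1: ~~+~~~+~~~+~~~~+~
gen 2: ~+~+~+~+~+~+~~+~+
gen 3: ~~~~~~~~~~~~++~~~
gen 4: ~~~~~~~~~~~++~+~~
gen 5: ~~~~~~~~~~++~~~+~
gen 6: ~~~~~~~~~++~+~+~+
gen 7: +~~~~~~~++~~~~~~~
gen 8: ~+~~~~~++~+~~~~~+
gen 9: ~~+~~~++~~~+~~~+~
gen 10: ~+~+~++~+~+~+~+~+
gen 11: ~~~~~+~~~~~~~~~~~
gen 12: ~~~~+~+~~~~~~~~~~
gen 13: ~~~+~~~+~~~~~~~~~
gen 14: ~~+~+~+~+~~~~~~~~
gen 15: ~+~~~~~~~+~~~~~~~

0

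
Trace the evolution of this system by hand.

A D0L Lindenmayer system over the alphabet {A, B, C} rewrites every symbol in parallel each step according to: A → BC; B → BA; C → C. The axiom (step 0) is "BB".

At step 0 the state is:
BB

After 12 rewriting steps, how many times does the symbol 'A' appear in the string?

288

[0] BB
[1] BABA
[2] BABCBABC
[3] BABCBACBABCBAC
[4] BABCBACBABCCBABCBACBABCC
[5] BABCBACBABCCBABCBACCBABCBACBABCCBABCBACC
[6] BABCBACBABCCBABCBACCBABCBACBABCCCBABCBACBABCCBABCBACCBABCBACBABCCC
[7] BABCBACBABCCBABCBACCBABCBACBABCCCBABCBACBABCCBABCBACCCBABCBACBABCCBABCBACCBABCBACBABCCCBABCBACBABCCBABCBACCC
[8] BABCBACBABCCBABCBACCBABCBACBABCCCBABCBACBABCCBABCBACCCBABC…CCCBABCBACBABCCBABCBACCCBABCBACBABCCBABCBACCBABCBACBABCCCC  (len 176)
[9] BABCBACBABCCBABCBACCBABCBACBABCCCBABCBACBABCCBABCBACCCBABC…CCCBABCBACBABCCBABCBACCBABCBACBABCCCBABCBACBABCCBABCBACCCC  (len 286)
[10] BABCBACBABCCBABCBACCBABCBACBABCCCBABCBACBABCCBABCBACCCBABC…CCBABCBACBABCCBABCBACCCBABCBACBABCCBABCBACCBABCBACBABCCCCC  (len 464)
[11] BABCBACBABCCBABCBACCBABCBACBABCCCBABCBACBABCCBABCBACCCBABC…CCBABCBACBABCCBABCBACCBABCBACBABCCCBABCBACBABCCBABCBACCCCC  (len 752)
[12] BABCBACBABCCBABCBACCBABCBACBABCCCBABCBACBABCCBABCBACCCBABC…CBABCBACBABCCBABCBACCCBABCBACBABCCBABCBACCBABCBACBABCCCCCC  (len 1218)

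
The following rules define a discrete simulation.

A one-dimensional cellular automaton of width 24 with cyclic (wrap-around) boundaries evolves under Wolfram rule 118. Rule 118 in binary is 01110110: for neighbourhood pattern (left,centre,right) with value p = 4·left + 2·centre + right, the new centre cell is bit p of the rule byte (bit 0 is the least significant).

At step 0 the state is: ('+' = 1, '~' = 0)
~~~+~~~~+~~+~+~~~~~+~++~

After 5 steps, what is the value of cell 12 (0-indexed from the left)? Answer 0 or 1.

step 0: ~~~+~~~~+~~+~+~~~~~+~++~
step 1: ~~+++~~++++++++~~~+++~++
step 2: ++~~+++~~~~~~~++~+~~++~+
step 3: ~+++~~++~~~~~+~+++++~++~
step 4: +~~+++~++~~~+++~~~~++~++
step 5: +++~~++~++~+~~++~~+~++~~

0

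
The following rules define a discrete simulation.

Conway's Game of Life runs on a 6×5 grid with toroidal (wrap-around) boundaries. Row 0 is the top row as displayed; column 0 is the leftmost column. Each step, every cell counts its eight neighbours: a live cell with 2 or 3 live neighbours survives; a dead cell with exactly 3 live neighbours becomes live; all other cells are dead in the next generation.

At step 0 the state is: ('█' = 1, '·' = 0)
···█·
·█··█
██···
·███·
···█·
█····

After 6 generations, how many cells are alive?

step 0: ···█·
·█··█
██···
·███·
···█·
█····
step 1: █···█
·██·█
···██
██·██
·█·██
····█
step 2: ·█··█
·██··
·····
·█···
·█···
·····
step 3: ███··
███··
·██··
·····
·····
█····
step 4: ··█·█
···█·
█·█··
·····
·····
█····
step 5: ···██
·████
·····
·····
·····
·····
step 6: █···█
█·█·█
··██·
·····
·····
·····

7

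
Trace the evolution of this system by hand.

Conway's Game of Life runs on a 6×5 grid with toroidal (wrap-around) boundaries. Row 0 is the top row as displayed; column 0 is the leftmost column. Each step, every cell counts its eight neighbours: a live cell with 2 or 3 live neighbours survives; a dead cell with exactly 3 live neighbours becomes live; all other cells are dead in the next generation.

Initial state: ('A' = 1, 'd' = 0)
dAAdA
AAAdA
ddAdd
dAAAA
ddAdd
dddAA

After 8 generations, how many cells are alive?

t=0: dAAdA
AAAdA
ddAdd
dAAAA
ddAdd
dddAA
t=1: ddddd
ddddA
ddddd
dAddd
AAddd
AAddA
t=2: ddddA
ddddd
ddddd
AAddd
ddAdA
dAddA
t=3: Adddd
ddddd
ddddd
AAddd
ddAAA
ddddA
t=4: ddddd
ddddd
ddddd
AAAAA
dAAAA
AdddA
t=5: ddddd
ddddd
AAAAA
ddddd
ddddd
AAAdA
t=6: AAddd
AAAAA
AAAAA
AAAAA
AAddd
AAddd
t=7: dddAd
ddddd
ddddd
ddddd
dddAd
ddAdA
t=8: dddAd
ddddd
ddddd
ddddd
dddAd
ddAdA

4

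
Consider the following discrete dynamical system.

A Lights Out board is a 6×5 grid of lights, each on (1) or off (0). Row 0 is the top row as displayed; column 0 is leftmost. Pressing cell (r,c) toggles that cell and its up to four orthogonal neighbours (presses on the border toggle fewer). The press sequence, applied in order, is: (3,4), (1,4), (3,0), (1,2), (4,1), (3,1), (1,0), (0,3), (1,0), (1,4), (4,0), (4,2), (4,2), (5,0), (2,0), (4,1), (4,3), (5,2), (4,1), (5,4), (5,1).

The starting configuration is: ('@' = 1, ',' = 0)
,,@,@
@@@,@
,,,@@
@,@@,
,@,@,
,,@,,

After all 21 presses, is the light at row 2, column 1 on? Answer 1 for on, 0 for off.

[0] ,,@,@
@@@,@
,,,@@
@,@@,
,@,@,
,,@,,
[1] ,,@,@
@@@,@
,,,@,
@,@,@
,@,@@
,,@,,
[2] ,,@,,
@@@@,
,,,@@
@,@,@
,@,@@
,,@,,
[3] ,,@,,
@@@@,
@,,@@
,@@,@
@@,@@
,,@,,
[4] ,,,,,
@,,,,
@,@@@
,@@,@
@@,@@
,,@,,
[5] ,,,,,
@,,,,
@,@@@
,,@,@
,,@@@
,@@,,
[6] ,,,,,
@,,,,
@@@@@
@@,,@
,@@@@
,@@,,
[7] @,,,,
,@,,,
,@@@@
@@,,@
,@@@@
,@@,,
[8] @,@@@
,@,@,
,@@@@
@@,,@
,@@@@
,@@,,
[9] ,,@@@
@,,@,
@@@@@
@@,,@
,@@@@
,@@,,
[10] ,,@@,
@,,,@
@@@@,
@@,,@
,@@@@
,@@,,
[11] ,,@@,
@,,,@
@@@@,
,@,,@
@,@@@
@@@,,
[12] ,,@@,
@,,,@
@@@@,
,@@,@
@@,,@
@@,,,
[13] ,,@@,
@,,,@
@@@@,
,@,,@
@,@@@
@@@,,
[14] ,,@@,
@,,,@
@@@@,
,@,,@
,,@@@
,,@,,
[15] ,,@@,
,,,,@
,,@@,
@@,,@
,,@@@
,,@,,
[16] ,,@@,
,,,,@
,,@@,
@,,,@
@@,@@
,@@,,
[17] ,,@@,
,,,,@
,,@@,
@,,@@
@@@,,
,@@@,
[18] ,,@@,
,,,,@
,,@@,
@,,@@
@@,,,
,,,,,
[19] ,,@@,
,,,,@
,,@@,
@@,@@
,,@,,
,@,,,
[20] ,,@@,
,,,,@
,,@@,
@@,@@
,,@,@
,@,@@
[21] ,,@@,
,,,,@
,,@@,
@@,@@
,@@,@
@,@@@

0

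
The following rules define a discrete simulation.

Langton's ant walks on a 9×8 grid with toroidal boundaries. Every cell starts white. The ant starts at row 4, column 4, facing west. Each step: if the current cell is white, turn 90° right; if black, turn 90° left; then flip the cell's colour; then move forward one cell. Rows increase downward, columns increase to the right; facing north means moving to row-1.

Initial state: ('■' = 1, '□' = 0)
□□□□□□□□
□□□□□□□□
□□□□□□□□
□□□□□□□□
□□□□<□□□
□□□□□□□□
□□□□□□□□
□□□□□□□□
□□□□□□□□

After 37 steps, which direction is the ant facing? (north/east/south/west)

south

gen 0: □□□□□□□□
□□□□□□□□
□□□□□□□□
□□□□□□□□
□□□□<□□□
□□□□□□□□
□□□□□□□□
□□□□□□□□
□□□□□□□□
gen 1: □□□□□□□□
□□□□□□□□
□□□□□□□□
□□□□^□□□
□□□□■□□□
□□□□□□□□
□□□□□□□□
□□□□□□□□
□□□□□□□□
gen 2: □□□□□□□□
□□□□□□□□
□□□□□□□□
□□□□■>□□
□□□□■□□□
□□□□□□□□
□□□□□□□□
□□□□□□□□
□□□□□□□□
gen 3: □□□□□□□□
□□□□□□□□
□□□□□□□□
□□□□■■□□
□□□□■v□□
□□□□□□□□
□□□□□□□□
□□□□□□□□
□□□□□□□□
gen 4: □□□□□□□□
□□□□□□□□
□□□□□□□□
□□□□■■□□
□□□□<■□□
□□□□□□□□
□□□□□□□□
□□□□□□□□
□□□□□□□□
gen 5: □□□□□□□□
□□□□□□□□
□□□□□□□□
□□□□■■□□
□□□□□■□□
□□□□v□□□
□□□□□□□□
□□□□□□□□
□□□□□□□□
gen 6: □□□□□□□□
□□□□□□□□
□□□□□□□□
□□□□■■□□
□□□□□■□□
□□□<■□□□
□□□□□□□□
□□□□□□□□
□□□□□□□□
gen 7: □□□□□□□□
□□□□□□□□
□□□□□□□□
□□□□■■□□
□□□^□■□□
□□□■■□□□
□□□□□□□□
□□□□□□□□
□□□□□□□□
gen 8: □□□□□□□□
□□□□□□□□
□□□□□□□□
□□□□■■□□
□□□■>■□□
□□□■■□□□
□□□□□□□□
□□□□□□□□
□□□□□□□□
gen 9: □□□□□□□□
□□□□□□□□
□□□□□□□□
□□□□■■□□
□□□■■■□□
□□□■v□□□
□□□□□□□□
□□□□□□□□
□□□□□□□□
gen 10: □□□□□□□□
□□□□□□□□
□□□□□□□□
□□□□■■□□
□□□■■■□□
□□□■□>□□
□□□□□□□□
□□□□□□□□
□□□□□□□□
gen 11: □□□□□□□□
□□□□□□□□
□□□□□□□□
□□□□■■□□
□□□■■■□□
□□□■□■□□
□□□□□v□□
□□□□□□□□
□□□□□□□□
gen 12: □□□□□□□□
□□□□□□□□
□□□□□□□□
□□□□■■□□
□□□■■■□□
□□□■□■□□
□□□□<■□□
□□□□□□□□
□□□□□□□□
gen 13: □□□□□□□□
□□□□□□□□
□□□□□□□□
□□□□■■□□
□□□■■■□□
□□□■^■□□
□□□□■■□□
□□□□□□□□
□□□□□□□□
gen 14: □□□□□□□□
□□□□□□□□
□□□□□□□□
□□□□■■□□
□□□■■■□□
□□□■■>□□
□□□□■■□□
□□□□□□□□
□□□□□□□□
gen 15: □□□□□□□□
□□□□□□□□
□□□□□□□□
□□□□■■□□
□□□■■^□□
□□□■■□□□
□□□□■■□□
□□□□□□□□
□□□□□□□□
gen 16: □□□□□□□□
□□□□□□□□
□□□□□□□□
□□□□■■□□
□□□■<□□□
□□□■■□□□
□□□□■■□□
□□□□□□□□
□□□□□□□□
gen 17: □□□□□□□□
□□□□□□□□
□□□□□□□□
□□□□■■□□
□□□■□□□□
□□□■v□□□
□□□□■■□□
□□□□□□□□
□□□□□□□□
gen 18: □□□□□□□□
□□□□□□□□
□□□□□□□□
□□□□■■□□
□□□■□□□□
□□□■□>□□
□□□□■■□□
□□□□□□□□
□□□□□□□□
gen 19: □□□□□□□□
□□□□□□□□
□□□□□□□□
□□□□■■□□
□□□■□□□□
□□□■□■□□
□□□□■v□□
□□□□□□□□
□□□□□□□□
gen 20: □□□□□□□□
□□□□□□□□
□□□□□□□□
□□□□■■□□
□□□■□□□□
□□□■□■□□
□□□□■□>□
□□□□□□□□
□□□□□□□□
gen 21: □□□□□□□□
□□□□□□□□
□□□□□□□□
□□□□■■□□
□□□■□□□□
□□□■□■□□
□□□□■□■□
□□□□□□v□
□□□□□□□□
gen 22: □□□□□□□□
□□□□□□□□
□□□□□□□□
□□□□■■□□
□□□■□□□□
□□□■□■□□
□□□□■□■□
□□□□□<■□
□□□□□□□□
gen 23: □□□□□□□□
□□□□□□□□
□□□□□□□□
□□□□■■□□
□□□■□□□□
□□□■□■□□
□□□□■^■□
□□□□□■■□
□□□□□□□□
gen 24: □□□□□□□□
□□□□□□□□
□□□□□□□□
□□□□■■□□
□□□■□□□□
□□□■□■□□
□□□□■■>□
□□□□□■■□
□□□□□□□□
gen 25: □□□□□□□□
□□□□□□□□
□□□□□□□□
□□□□■■□□
□□□■□□□□
□□□■□■^□
□□□□■■□□
□□□□□■■□
□□□□□□□□
gen 26: □□□□□□□□
□□□□□□□□
□□□□□□□□
□□□□■■□□
□□□■□□□□
□□□■□■■>
□□□□■■□□
□□□□□■■□
□□□□□□□□
gen 27: □□□□□□□□
□□□□□□□□
□□□□□□□□
□□□□■■□□
□□□■□□□□
□□□■□■■■
□□□□■■□v
□□□□□■■□
□□□□□□□□
gen 28: □□□□□□□□
□□□□□□□□
□□□□□□□□
□□□□■■□□
□□□■□□□□
□□□■□■■■
□□□□■■<■
□□□□□■■□
□□□□□□□□
gen 29: □□□□□□□□
□□□□□□□□
□□□□□□□□
□□□□■■□□
□□□■□□□□
□□□■□■^■
□□□□■■■■
□□□□□■■□
□□□□□□□□
gen 30: □□□□□□□□
□□□□□□□□
□□□□□□□□
□□□□■■□□
□□□■□□□□
□□□■□<□■
□□□□■■■■
□□□□□■■□
□□□□□□□□
gen 31: □□□□□□□□
□□□□□□□□
□□□□□□□□
□□□□■■□□
□□□■□□□□
□□□■□□□■
□□□□■v■■
□□□□□■■□
□□□□□□□□
gen 32: □□□□□□□□
□□□□□□□□
□□□□□□□□
□□□□■■□□
□□□■□□□□
□□□■□□□■
□□□□■□>■
□□□□□■■□
□□□□□□□□
gen 33: □□□□□□□□
□□□□□□□□
□□□□□□□□
□□□□■■□□
□□□■□□□□
□□□■□□^■
□□□□■□□■
□□□□□■■□
□□□□□□□□
gen 34: □□□□□□□□
□□□□□□□□
□□□□□□□□
□□□□■■□□
□□□■□□□□
□□□■□□■>
□□□□■□□■
□□□□□■■□
□□□□□□□□
gen 35: □□□□□□□□
□□□□□□□□
□□□□□□□□
□□□□■■□□
□□□■□□□^
□□□■□□■□
□□□□■□□■
□□□□□■■□
□□□□□□□□
gen 36: □□□□□□□□
□□□□□□□□
□□□□□□□□
□□□□■■□□
>□□■□□□■
□□□■□□■□
□□□□■□□■
□□□□□■■□
□□□□□□□□
gen 37: □□□□□□□□
□□□□□□□□
□□□□□□□□
□□□□■■□□
■□□■□□□■
v□□■□□■□
□□□□■□□■
□□□□□■■□
□□□□□□□□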